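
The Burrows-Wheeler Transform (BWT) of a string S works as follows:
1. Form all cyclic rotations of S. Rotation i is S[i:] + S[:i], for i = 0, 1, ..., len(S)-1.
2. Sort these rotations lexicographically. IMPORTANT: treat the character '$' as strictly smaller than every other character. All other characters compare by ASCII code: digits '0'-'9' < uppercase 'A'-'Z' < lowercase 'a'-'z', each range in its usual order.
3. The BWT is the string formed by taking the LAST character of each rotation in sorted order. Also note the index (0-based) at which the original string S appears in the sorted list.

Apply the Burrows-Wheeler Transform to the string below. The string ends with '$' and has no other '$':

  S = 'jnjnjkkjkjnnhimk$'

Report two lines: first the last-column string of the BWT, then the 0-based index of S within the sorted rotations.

All 17 rotations (rotation i = S[i:]+S[:i]):
  rot[0] = jnjnjkkjkjnnhimk$
  rot[1] = njnjkkjkjnnhimk$j
  rot[2] = jnjkkjkjnnhimk$jn
  rot[3] = njkkjkjnnhimk$jnj
  rot[4] = jkkjkjnnhimk$jnjn
  rot[5] = kkjkjnnhimk$jnjnj
  rot[6] = kjkjnnhimk$jnjnjk
  rot[7] = jkjnnhimk$jnjnjkk
  rot[8] = kjnnhimk$jnjnjkkj
  rot[9] = jnnhimk$jnjnjkkjk
  rot[10] = nnhimk$jnjnjkkjkj
  rot[11] = nhimk$jnjnjkkjkjn
  rot[12] = himk$jnjnjkkjkjnn
  rot[13] = imk$jnjnjkkjkjnnh
  rot[14] = mk$jnjnjkkjkjnnhi
  rot[15] = k$jnjnjkkjkjnnhim
  rot[16] = $jnjnjkkjkjnnhimk
Sorted (with $ < everything):
  sorted[0] = $jnjnjkkjkjnnhimk  (last char: 'k')
  sorted[1] = himk$jnjnjkkjkjnn  (last char: 'n')
  sorted[2] = imk$jnjnjkkjkjnnh  (last char: 'h')
  sorted[3] = jkjnnhimk$jnjnjkk  (last char: 'k')
  sorted[4] = jkkjkjnnhimk$jnjn  (last char: 'n')
  sorted[5] = jnjkkjkjnnhimk$jn  (last char: 'n')
  sorted[6] = jnjnjkkjkjnnhimk$  (last char: '$')
  sorted[7] = jnnhimk$jnjnjkkjk  (last char: 'k')
  sorted[8] = k$jnjnjkkjkjnnhim  (last char: 'm')
  sorted[9] = kjkjnnhimk$jnjnjk  (last char: 'k')
  sorted[10] = kjnnhimk$jnjnjkkj  (last char: 'j')
  sorted[11] = kkjkjnnhimk$jnjnj  (last char: 'j')
  sorted[12] = mk$jnjnjkkjkjnnhi  (last char: 'i')
  sorted[13] = nhimk$jnjnjkkjkjn  (last char: 'n')
  sorted[14] = njkkjkjnnhimk$jnj  (last char: 'j')
  sorted[15] = njnjkkjkjnnhimk$j  (last char: 'j')
  sorted[16] = nnhimk$jnjnjkkjkj  (last char: 'j')
Last column: knhknn$kmkjjinjjj
Original string S is at sorted index 6

Answer: knhknn$kmkjjinjjj
6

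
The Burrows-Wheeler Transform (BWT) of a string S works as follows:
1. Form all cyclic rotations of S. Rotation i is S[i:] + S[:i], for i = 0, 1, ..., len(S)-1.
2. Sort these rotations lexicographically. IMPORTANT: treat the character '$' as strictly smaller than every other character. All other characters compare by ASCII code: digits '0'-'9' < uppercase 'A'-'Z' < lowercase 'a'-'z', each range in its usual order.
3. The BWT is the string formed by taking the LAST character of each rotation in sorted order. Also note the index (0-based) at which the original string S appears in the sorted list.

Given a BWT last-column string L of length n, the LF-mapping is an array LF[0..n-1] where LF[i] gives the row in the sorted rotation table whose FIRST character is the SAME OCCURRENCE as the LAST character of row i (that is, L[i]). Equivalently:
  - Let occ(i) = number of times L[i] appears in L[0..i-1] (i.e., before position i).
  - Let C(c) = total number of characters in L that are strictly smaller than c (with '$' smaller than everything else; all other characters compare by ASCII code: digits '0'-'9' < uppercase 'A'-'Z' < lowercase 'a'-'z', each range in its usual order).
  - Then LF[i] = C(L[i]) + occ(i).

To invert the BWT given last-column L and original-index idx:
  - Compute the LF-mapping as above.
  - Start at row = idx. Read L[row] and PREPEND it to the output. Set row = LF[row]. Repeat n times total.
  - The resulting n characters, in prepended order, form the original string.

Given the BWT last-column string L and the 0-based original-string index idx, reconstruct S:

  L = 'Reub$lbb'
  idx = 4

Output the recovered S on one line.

Answer: bubbleR$

Derivation:
LF mapping: 1 5 7 2 0 6 3 4
Walk LF starting at row 4, prepending L[row]:
  step 1: row=4, L[4]='$', prepend. Next row=LF[4]=0
  step 2: row=0, L[0]='R', prepend. Next row=LF[0]=1
  step 3: row=1, L[1]='e', prepend. Next row=LF[1]=5
  step 4: row=5, L[5]='l', prepend. Next row=LF[5]=6
  step 5: row=6, L[6]='b', prepend. Next row=LF[6]=3
  step 6: row=3, L[3]='b', prepend. Next row=LF[3]=2
  step 7: row=2, L[2]='u', prepend. Next row=LF[2]=7
  step 8: row=7, L[7]='b', prepend. Next row=LF[7]=4
Reversed output: bubbleR$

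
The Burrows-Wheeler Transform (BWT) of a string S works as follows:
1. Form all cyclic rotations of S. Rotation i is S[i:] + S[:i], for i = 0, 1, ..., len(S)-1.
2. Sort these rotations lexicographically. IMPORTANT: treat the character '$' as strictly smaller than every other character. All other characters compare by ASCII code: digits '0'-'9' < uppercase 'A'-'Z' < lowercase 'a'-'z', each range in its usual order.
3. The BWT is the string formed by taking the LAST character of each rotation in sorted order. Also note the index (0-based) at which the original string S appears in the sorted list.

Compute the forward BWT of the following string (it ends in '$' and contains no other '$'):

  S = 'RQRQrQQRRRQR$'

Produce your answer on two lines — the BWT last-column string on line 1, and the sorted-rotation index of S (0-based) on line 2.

Answer: RrRRQRQR$QRQQ
8

Derivation:
All 13 rotations (rotation i = S[i:]+S[:i]):
  rot[0] = RQRQrQQRRRQR$
  rot[1] = QRQrQQRRRQR$R
  rot[2] = RQrQQRRRQR$RQ
  rot[3] = QrQQRRRQR$RQR
  rot[4] = rQQRRRQR$RQRQ
  rot[5] = QQRRRQR$RQRQr
  rot[6] = QRRRQR$RQRQrQ
  rot[7] = RRRQR$RQRQrQQ
  rot[8] = RRQR$RQRQrQQR
  rot[9] = RQR$RQRQrQQRR
  rot[10] = QR$RQRQrQQRRR
  rot[11] = R$RQRQrQQRRRQ
  rot[12] = $RQRQrQQRRRQR
Sorted (with $ < everything):
  sorted[0] = $RQRQrQQRRRQR  (last char: 'R')
  sorted[1] = QQRRRQR$RQRQr  (last char: 'r')
  sorted[2] = QR$RQRQrQQRRR  (last char: 'R')
  sorted[3] = QRQrQQRRRQR$R  (last char: 'R')
  sorted[4] = QRRRQR$RQRQrQ  (last char: 'Q')
  sorted[5] = QrQQRRRQR$RQR  (last char: 'R')
  sorted[6] = R$RQRQrQQRRRQ  (last char: 'Q')
  sorted[7] = RQR$RQRQrQQRR  (last char: 'R')
  sorted[8] = RQRQrQQRRRQR$  (last char: '$')
  sorted[9] = RQrQQRRRQR$RQ  (last char: 'Q')
  sorted[10] = RRQR$RQRQrQQR  (last char: 'R')
  sorted[11] = RRRQR$RQRQrQQ  (last char: 'Q')
  sorted[12] = rQQRRRQR$RQRQ  (last char: 'Q')
Last column: RrRRQRQR$QRQQ
Original string S is at sorted index 8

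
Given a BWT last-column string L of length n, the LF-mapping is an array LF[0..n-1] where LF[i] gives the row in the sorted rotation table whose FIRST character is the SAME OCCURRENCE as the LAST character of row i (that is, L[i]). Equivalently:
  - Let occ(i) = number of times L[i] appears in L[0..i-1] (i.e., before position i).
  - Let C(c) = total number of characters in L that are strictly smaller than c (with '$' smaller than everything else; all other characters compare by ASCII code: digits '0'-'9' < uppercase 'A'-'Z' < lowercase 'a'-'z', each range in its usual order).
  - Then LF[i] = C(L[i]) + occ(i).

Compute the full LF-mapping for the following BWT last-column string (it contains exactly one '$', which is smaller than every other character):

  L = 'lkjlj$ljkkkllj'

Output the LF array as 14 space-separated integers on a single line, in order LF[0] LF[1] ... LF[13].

Char counts: '$':1, 'j':4, 'k':4, 'l':5
C (first-col start): C('$')=0, C('j')=1, C('k')=5, C('l')=9
L[0]='l': occ=0, LF[0]=C('l')+0=9+0=9
L[1]='k': occ=0, LF[1]=C('k')+0=5+0=5
L[2]='j': occ=0, LF[2]=C('j')+0=1+0=1
L[3]='l': occ=1, LF[3]=C('l')+1=9+1=10
L[4]='j': occ=1, LF[4]=C('j')+1=1+1=2
L[5]='$': occ=0, LF[5]=C('$')+0=0+0=0
L[6]='l': occ=2, LF[6]=C('l')+2=9+2=11
L[7]='j': occ=2, LF[7]=C('j')+2=1+2=3
L[8]='k': occ=1, LF[8]=C('k')+1=5+1=6
L[9]='k': occ=2, LF[9]=C('k')+2=5+2=7
L[10]='k': occ=3, LF[10]=C('k')+3=5+3=8
L[11]='l': occ=3, LF[11]=C('l')+3=9+3=12
L[12]='l': occ=4, LF[12]=C('l')+4=9+4=13
L[13]='j': occ=3, LF[13]=C('j')+3=1+3=4

Answer: 9 5 1 10 2 0 11 3 6 7 8 12 13 4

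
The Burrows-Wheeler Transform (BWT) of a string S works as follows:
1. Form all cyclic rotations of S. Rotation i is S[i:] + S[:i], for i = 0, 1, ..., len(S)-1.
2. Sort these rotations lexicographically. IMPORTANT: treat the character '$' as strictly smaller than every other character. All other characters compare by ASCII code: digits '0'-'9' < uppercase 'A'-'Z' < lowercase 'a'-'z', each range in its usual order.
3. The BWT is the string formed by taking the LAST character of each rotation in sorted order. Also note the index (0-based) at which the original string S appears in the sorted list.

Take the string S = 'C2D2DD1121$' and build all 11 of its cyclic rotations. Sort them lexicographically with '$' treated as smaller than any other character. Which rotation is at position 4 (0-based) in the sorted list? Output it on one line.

All 11 rotations (rotation i = S[i:]+S[:i]):
  rot[0] = C2D2DD1121$
  rot[1] = 2D2DD1121$C
  rot[2] = D2DD1121$C2
  rot[3] = 2DD1121$C2D
  rot[4] = DD1121$C2D2
  rot[5] = D1121$C2D2D
  rot[6] = 1121$C2D2DD
  rot[7] = 121$C2D2DD1
  rot[8] = 21$C2D2DD11
  rot[9] = 1$C2D2DD112
  rot[10] = $C2D2DD1121
Sorted (with $ < everything):
  sorted[0] = $C2D2DD1121
  sorted[1] = 1$C2D2DD112
  sorted[2] = 1121$C2D2DD
  sorted[3] = 121$C2D2DD1
  sorted[4] = 21$C2D2DD11
  sorted[5] = 2D2DD1121$C
  sorted[6] = 2DD1121$C2D
  sorted[7] = C2D2DD1121$
  sorted[8] = D1121$C2D2D
  sorted[9] = D2DD1121$C2
  sorted[10] = DD1121$C2D2
sorted[4] = 21$C2D2DD11

Answer: 21$C2D2DD11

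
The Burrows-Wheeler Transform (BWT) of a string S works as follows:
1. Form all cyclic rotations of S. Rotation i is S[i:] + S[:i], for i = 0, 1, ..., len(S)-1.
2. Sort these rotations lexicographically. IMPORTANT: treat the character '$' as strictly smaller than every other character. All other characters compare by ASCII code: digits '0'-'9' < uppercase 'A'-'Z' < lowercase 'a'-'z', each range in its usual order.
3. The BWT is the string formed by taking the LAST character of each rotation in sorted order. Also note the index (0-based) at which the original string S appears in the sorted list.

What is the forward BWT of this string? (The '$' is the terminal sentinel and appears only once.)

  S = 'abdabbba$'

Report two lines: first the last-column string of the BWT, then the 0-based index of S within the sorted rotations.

Answer: abd$bbaab
3

Derivation:
All 9 rotations (rotation i = S[i:]+S[:i]):
  rot[0] = abdabbba$
  rot[1] = bdabbba$a
  rot[2] = dabbba$ab
  rot[3] = abbba$abd
  rot[4] = bbba$abda
  rot[5] = bba$abdab
  rot[6] = ba$abdabb
  rot[7] = a$abdabbb
  rot[8] = $abdabbba
Sorted (with $ < everything):
  sorted[0] = $abdabbba  (last char: 'a')
  sorted[1] = a$abdabbb  (last char: 'b')
  sorted[2] = abbba$abd  (last char: 'd')
  sorted[3] = abdabbba$  (last char: '$')
  sorted[4] = ba$abdabb  (last char: 'b')
  sorted[5] = bba$abdab  (last char: 'b')
  sorted[6] = bbba$abda  (last char: 'a')
  sorted[7] = bdabbba$a  (last char: 'a')
  sorted[8] = dabbba$ab  (last char: 'b')
Last column: abd$bbaab
Original string S is at sorted index 3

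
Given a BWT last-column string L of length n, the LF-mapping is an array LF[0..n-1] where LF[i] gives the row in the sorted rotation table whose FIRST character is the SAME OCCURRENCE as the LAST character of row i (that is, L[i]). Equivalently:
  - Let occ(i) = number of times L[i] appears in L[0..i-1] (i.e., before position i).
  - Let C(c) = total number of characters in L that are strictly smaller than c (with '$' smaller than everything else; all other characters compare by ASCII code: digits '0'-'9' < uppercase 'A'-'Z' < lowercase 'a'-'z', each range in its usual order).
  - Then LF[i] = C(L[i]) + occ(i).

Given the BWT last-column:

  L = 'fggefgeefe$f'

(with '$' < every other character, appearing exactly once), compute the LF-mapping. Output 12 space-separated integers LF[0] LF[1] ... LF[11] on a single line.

Answer: 5 9 10 1 6 11 2 3 7 4 0 8

Derivation:
Char counts: '$':1, 'e':4, 'f':4, 'g':3
C (first-col start): C('$')=0, C('e')=1, C('f')=5, C('g')=9
L[0]='f': occ=0, LF[0]=C('f')+0=5+0=5
L[1]='g': occ=0, LF[1]=C('g')+0=9+0=9
L[2]='g': occ=1, LF[2]=C('g')+1=9+1=10
L[3]='e': occ=0, LF[3]=C('e')+0=1+0=1
L[4]='f': occ=1, LF[4]=C('f')+1=5+1=6
L[5]='g': occ=2, LF[5]=C('g')+2=9+2=11
L[6]='e': occ=1, LF[6]=C('e')+1=1+1=2
L[7]='e': occ=2, LF[7]=C('e')+2=1+2=3
L[8]='f': occ=2, LF[8]=C('f')+2=5+2=7
L[9]='e': occ=3, LF[9]=C('e')+3=1+3=4
L[10]='$': occ=0, LF[10]=C('$')+0=0+0=0
L[11]='f': occ=3, LF[11]=C('f')+3=5+3=8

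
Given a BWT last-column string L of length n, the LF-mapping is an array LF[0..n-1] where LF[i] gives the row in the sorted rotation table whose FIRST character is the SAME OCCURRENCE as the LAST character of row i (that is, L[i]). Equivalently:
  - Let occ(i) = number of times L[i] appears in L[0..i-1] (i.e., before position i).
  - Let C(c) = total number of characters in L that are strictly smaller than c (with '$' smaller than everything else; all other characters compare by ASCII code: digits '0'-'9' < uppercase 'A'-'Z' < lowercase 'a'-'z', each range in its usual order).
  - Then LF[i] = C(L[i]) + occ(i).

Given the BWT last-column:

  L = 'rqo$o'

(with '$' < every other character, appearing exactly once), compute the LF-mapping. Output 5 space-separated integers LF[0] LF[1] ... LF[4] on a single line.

Answer: 4 3 1 0 2

Derivation:
Char counts: '$':1, 'o':2, 'q':1, 'r':1
C (first-col start): C('$')=0, C('o')=1, C('q')=3, C('r')=4
L[0]='r': occ=0, LF[0]=C('r')+0=4+0=4
L[1]='q': occ=0, LF[1]=C('q')+0=3+0=3
L[2]='o': occ=0, LF[2]=C('o')+0=1+0=1
L[3]='$': occ=0, LF[3]=C('$')+0=0+0=0
L[4]='o': occ=1, LF[4]=C('o')+1=1+1=2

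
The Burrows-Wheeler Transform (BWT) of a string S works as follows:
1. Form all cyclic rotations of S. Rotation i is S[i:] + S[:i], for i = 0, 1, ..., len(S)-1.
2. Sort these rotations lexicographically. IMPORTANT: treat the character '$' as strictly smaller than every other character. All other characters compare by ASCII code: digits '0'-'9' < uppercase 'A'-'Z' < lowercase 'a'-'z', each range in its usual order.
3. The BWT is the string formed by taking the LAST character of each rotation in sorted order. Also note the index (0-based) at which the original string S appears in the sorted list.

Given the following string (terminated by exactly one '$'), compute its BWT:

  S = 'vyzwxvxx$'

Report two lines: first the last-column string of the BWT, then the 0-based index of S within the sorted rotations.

Answer: xx$zxwvvy
2

Derivation:
All 9 rotations (rotation i = S[i:]+S[:i]):
  rot[0] = vyzwxvxx$
  rot[1] = yzwxvxx$v
  rot[2] = zwxvxx$vy
  rot[3] = wxvxx$vyz
  rot[4] = xvxx$vyzw
  rot[5] = vxx$vyzwx
  rot[6] = xx$vyzwxv
  rot[7] = x$vyzwxvx
  rot[8] = $vyzwxvxx
Sorted (with $ < everything):
  sorted[0] = $vyzwxvxx  (last char: 'x')
  sorted[1] = vxx$vyzwx  (last char: 'x')
  sorted[2] = vyzwxvxx$  (last char: '$')
  sorted[3] = wxvxx$vyz  (last char: 'z')
  sorted[4] = x$vyzwxvx  (last char: 'x')
  sorted[5] = xvxx$vyzw  (last char: 'w')
  sorted[6] = xx$vyzwxv  (last char: 'v')
  sorted[7] = yzwxvxx$v  (last char: 'v')
  sorted[8] = zwxvxx$vy  (last char: 'y')
Last column: xx$zxwvvy
Original string S is at sorted index 2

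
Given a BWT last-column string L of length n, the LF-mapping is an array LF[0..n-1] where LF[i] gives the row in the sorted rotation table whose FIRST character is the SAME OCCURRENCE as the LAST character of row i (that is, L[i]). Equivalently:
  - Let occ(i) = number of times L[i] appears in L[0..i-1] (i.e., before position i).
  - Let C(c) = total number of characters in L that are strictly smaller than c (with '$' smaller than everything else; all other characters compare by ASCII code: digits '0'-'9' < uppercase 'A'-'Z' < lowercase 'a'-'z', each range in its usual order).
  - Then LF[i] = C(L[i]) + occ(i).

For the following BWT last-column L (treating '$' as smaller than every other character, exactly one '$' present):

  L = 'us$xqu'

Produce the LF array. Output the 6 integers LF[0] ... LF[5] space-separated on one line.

Answer: 3 2 0 5 1 4

Derivation:
Char counts: '$':1, 'q':1, 's':1, 'u':2, 'x':1
C (first-col start): C('$')=0, C('q')=1, C('s')=2, C('u')=3, C('x')=5
L[0]='u': occ=0, LF[0]=C('u')+0=3+0=3
L[1]='s': occ=0, LF[1]=C('s')+0=2+0=2
L[2]='$': occ=0, LF[2]=C('$')+0=0+0=0
L[3]='x': occ=0, LF[3]=C('x')+0=5+0=5
L[4]='q': occ=0, LF[4]=C('q')+0=1+0=1
L[5]='u': occ=1, LF[5]=C('u')+1=3+1=4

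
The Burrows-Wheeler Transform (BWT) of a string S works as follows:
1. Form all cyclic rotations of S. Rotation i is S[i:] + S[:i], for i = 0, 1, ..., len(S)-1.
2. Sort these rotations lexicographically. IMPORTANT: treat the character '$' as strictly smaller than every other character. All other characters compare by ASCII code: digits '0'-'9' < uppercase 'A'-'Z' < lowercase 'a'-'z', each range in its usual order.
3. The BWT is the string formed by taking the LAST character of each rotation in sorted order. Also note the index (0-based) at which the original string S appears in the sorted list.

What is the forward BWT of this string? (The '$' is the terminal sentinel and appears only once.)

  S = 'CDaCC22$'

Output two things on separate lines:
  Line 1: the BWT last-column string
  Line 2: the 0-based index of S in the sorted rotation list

All 8 rotations (rotation i = S[i:]+S[:i]):
  rot[0] = CDaCC22$
  rot[1] = DaCC22$C
  rot[2] = aCC22$CD
  rot[3] = CC22$CDa
  rot[4] = C22$CDaC
  rot[5] = 22$CDaCC
  rot[6] = 2$CDaCC2
  rot[7] = $CDaCC22
Sorted (with $ < everything):
  sorted[0] = $CDaCC22  (last char: '2')
  sorted[1] = 2$CDaCC2  (last char: '2')
  sorted[2] = 22$CDaCC  (last char: 'C')
  sorted[3] = C22$CDaC  (last char: 'C')
  sorted[4] = CC22$CDa  (last char: 'a')
  sorted[5] = CDaCC22$  (last char: '$')
  sorted[6] = DaCC22$C  (last char: 'C')
  sorted[7] = aCC22$CD  (last char: 'D')
Last column: 22CCa$CD
Original string S is at sorted index 5

Answer: 22CCa$CD
5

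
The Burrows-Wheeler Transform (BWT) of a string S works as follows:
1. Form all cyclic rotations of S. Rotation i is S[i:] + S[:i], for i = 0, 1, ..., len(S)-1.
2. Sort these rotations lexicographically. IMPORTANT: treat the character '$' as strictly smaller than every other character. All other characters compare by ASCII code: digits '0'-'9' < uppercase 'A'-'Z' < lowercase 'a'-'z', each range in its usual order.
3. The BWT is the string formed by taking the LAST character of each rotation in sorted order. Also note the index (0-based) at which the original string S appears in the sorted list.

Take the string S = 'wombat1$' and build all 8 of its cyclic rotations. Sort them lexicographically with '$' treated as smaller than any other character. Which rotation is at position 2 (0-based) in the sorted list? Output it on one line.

All 8 rotations (rotation i = S[i:]+S[:i]):
  rot[0] = wombat1$
  rot[1] = ombat1$w
  rot[2] = mbat1$wo
  rot[3] = bat1$wom
  rot[4] = at1$womb
  rot[5] = t1$womba
  rot[6] = 1$wombat
  rot[7] = $wombat1
Sorted (with $ < everything):
  sorted[0] = $wombat1
  sorted[1] = 1$wombat
  sorted[2] = at1$womb
  sorted[3] = bat1$wom
  sorted[4] = mbat1$wo
  sorted[5] = ombat1$w
  sorted[6] = t1$womba
  sorted[7] = wombat1$
sorted[2] = at1$womb

Answer: at1$womb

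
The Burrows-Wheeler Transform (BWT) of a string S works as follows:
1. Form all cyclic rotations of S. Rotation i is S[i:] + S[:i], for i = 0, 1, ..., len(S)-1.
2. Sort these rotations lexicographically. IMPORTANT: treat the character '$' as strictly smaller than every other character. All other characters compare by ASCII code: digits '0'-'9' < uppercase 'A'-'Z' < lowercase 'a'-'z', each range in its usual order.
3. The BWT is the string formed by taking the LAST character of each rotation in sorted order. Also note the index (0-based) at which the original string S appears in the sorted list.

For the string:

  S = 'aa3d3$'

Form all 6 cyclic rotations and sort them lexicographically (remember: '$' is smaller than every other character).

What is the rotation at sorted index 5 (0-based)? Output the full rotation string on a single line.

All 6 rotations (rotation i = S[i:]+S[:i]):
  rot[0] = aa3d3$
  rot[1] = a3d3$a
  rot[2] = 3d3$aa
  rot[3] = d3$aa3
  rot[4] = 3$aa3d
  rot[5] = $aa3d3
Sorted (with $ < everything):
  sorted[0] = $aa3d3
  sorted[1] = 3$aa3d
  sorted[2] = 3d3$aa
  sorted[3] = a3d3$a
  sorted[4] = aa3d3$
  sorted[5] = d3$aa3
sorted[5] = d3$aa3

Answer: d3$aa3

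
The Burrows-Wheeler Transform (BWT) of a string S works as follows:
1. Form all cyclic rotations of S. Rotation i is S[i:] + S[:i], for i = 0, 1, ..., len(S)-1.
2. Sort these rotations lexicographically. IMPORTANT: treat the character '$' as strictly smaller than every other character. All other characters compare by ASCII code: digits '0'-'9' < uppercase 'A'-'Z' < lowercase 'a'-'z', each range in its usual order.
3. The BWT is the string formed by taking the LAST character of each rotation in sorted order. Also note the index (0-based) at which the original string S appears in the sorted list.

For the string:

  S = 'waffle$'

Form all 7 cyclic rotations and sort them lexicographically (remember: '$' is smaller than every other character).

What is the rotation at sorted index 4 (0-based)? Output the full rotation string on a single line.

All 7 rotations (rotation i = S[i:]+S[:i]):
  rot[0] = waffle$
  rot[1] = affle$w
  rot[2] = ffle$wa
  rot[3] = fle$waf
  rot[4] = le$waff
  rot[5] = e$waffl
  rot[6] = $waffle
Sorted (with $ < everything):
  sorted[0] = $waffle
  sorted[1] = affle$w
  sorted[2] = e$waffl
  sorted[3] = ffle$wa
  sorted[4] = fle$waf
  sorted[5] = le$waff
  sorted[6] = waffle$
sorted[4] = fle$waf

Answer: fle$waf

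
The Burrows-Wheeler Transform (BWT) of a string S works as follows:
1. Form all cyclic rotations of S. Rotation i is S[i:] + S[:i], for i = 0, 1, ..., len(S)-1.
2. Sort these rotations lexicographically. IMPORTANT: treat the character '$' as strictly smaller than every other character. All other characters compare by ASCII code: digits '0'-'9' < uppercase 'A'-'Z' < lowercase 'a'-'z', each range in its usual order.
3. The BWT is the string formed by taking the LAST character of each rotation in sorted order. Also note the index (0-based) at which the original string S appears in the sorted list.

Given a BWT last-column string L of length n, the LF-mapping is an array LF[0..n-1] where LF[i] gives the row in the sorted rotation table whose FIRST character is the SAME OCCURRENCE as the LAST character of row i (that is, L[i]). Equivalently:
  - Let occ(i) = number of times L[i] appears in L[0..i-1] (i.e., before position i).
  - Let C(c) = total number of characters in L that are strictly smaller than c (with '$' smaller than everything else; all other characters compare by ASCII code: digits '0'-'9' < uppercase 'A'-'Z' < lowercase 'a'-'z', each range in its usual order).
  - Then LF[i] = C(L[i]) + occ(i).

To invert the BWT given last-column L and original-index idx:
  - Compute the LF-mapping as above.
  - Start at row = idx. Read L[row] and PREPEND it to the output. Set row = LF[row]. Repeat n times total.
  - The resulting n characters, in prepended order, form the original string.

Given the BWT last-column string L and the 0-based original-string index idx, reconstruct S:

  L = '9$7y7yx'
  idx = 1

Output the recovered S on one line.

Answer: 77xyy9$

Derivation:
LF mapping: 3 0 1 5 2 6 4
Walk LF starting at row 1, prepending L[row]:
  step 1: row=1, L[1]='$', prepend. Next row=LF[1]=0
  step 2: row=0, L[0]='9', prepend. Next row=LF[0]=3
  step 3: row=3, L[3]='y', prepend. Next row=LF[3]=5
  step 4: row=5, L[5]='y', prepend. Next row=LF[5]=6
  step 5: row=6, L[6]='x', prepend. Next row=LF[6]=4
  step 6: row=4, L[4]='7', prepend. Next row=LF[4]=2
  step 7: row=2, L[2]='7', prepend. Next row=LF[2]=1
Reversed output: 77xyy9$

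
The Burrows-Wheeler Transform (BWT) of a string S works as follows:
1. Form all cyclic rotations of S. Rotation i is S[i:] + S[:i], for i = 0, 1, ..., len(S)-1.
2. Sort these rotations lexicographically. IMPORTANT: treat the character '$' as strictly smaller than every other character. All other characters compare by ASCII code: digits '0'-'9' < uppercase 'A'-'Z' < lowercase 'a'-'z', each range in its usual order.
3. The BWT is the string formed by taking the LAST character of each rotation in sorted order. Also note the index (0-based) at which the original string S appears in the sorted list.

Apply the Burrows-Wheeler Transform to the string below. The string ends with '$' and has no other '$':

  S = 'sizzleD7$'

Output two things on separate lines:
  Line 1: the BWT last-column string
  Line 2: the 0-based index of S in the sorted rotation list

All 9 rotations (rotation i = S[i:]+S[:i]):
  rot[0] = sizzleD7$
  rot[1] = izzleD7$s
  rot[2] = zzleD7$si
  rot[3] = zleD7$siz
  rot[4] = leD7$sizz
  rot[5] = eD7$sizzl
  rot[6] = D7$sizzle
  rot[7] = 7$sizzleD
  rot[8] = $sizzleD7
Sorted (with $ < everything):
  sorted[0] = $sizzleD7  (last char: '7')
  sorted[1] = 7$sizzleD  (last char: 'D')
  sorted[2] = D7$sizzle  (last char: 'e')
  sorted[3] = eD7$sizzl  (last char: 'l')
  sorted[4] = izzleD7$s  (last char: 's')
  sorted[5] = leD7$sizz  (last char: 'z')
  sorted[6] = sizzleD7$  (last char: '$')
  sorted[7] = zleD7$siz  (last char: 'z')
  sorted[8] = zzleD7$si  (last char: 'i')
Last column: 7Delsz$zi
Original string S is at sorted index 6

Answer: 7Delsz$zi
6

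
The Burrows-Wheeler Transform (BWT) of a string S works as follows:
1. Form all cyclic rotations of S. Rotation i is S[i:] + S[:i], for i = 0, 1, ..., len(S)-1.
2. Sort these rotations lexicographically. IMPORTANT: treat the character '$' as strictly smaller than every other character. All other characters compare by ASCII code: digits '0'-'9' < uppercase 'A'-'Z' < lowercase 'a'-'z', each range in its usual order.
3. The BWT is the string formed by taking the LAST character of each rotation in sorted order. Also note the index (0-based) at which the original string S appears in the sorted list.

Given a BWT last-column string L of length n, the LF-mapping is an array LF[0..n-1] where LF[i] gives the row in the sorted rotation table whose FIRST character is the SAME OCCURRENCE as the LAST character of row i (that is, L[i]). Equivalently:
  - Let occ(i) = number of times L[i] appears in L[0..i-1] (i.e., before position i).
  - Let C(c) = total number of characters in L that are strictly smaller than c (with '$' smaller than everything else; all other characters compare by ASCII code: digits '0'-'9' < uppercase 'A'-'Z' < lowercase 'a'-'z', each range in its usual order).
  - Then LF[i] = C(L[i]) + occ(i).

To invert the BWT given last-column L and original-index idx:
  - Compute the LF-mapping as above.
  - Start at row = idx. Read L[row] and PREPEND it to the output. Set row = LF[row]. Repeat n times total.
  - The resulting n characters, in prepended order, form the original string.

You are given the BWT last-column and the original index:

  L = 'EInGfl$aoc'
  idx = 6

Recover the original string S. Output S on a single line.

LF mapping: 1 3 8 2 6 7 0 4 9 5
Walk LF starting at row 6, prepending L[row]:
  step 1: row=6, L[6]='$', prepend. Next row=LF[6]=0
  step 2: row=0, L[0]='E', prepend. Next row=LF[0]=1
  step 3: row=1, L[1]='I', prepend. Next row=LF[1]=3
  step 4: row=3, L[3]='G', prepend. Next row=LF[3]=2
  step 5: row=2, L[2]='n', prepend. Next row=LF[2]=8
  step 6: row=8, L[8]='o', prepend. Next row=LF[8]=9
  step 7: row=9, L[9]='c', prepend. Next row=LF[9]=5
  step 8: row=5, L[5]='l', prepend. Next row=LF[5]=7
  step 9: row=7, L[7]='a', prepend. Next row=LF[7]=4
  step 10: row=4, L[4]='f', prepend. Next row=LF[4]=6
Reversed output: falconGIE$

Answer: falconGIE$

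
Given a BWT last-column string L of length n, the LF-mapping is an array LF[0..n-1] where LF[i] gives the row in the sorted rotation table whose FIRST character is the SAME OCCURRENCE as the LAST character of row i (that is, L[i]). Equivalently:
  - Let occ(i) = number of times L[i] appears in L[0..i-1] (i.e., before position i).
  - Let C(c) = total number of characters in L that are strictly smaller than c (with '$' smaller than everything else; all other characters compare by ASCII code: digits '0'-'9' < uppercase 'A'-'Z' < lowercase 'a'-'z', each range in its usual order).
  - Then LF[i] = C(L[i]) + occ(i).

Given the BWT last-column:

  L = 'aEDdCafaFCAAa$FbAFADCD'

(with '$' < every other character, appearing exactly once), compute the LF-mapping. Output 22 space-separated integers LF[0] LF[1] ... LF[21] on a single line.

Answer: 15 11 8 20 5 16 21 17 12 6 1 2 18 0 13 19 3 14 4 9 7 10

Derivation:
Char counts: '$':1, 'A':4, 'C':3, 'D':3, 'E':1, 'F':3, 'a':4, 'b':1, 'd':1, 'f':1
C (first-col start): C('$')=0, C('A')=1, C('C')=5, C('D')=8, C('E')=11, C('F')=12, C('a')=15, C('b')=19, C('d')=20, C('f')=21
L[0]='a': occ=0, LF[0]=C('a')+0=15+0=15
L[1]='E': occ=0, LF[1]=C('E')+0=11+0=11
L[2]='D': occ=0, LF[2]=C('D')+0=8+0=8
L[3]='d': occ=0, LF[3]=C('d')+0=20+0=20
L[4]='C': occ=0, LF[4]=C('C')+0=5+0=5
L[5]='a': occ=1, LF[5]=C('a')+1=15+1=16
L[6]='f': occ=0, LF[6]=C('f')+0=21+0=21
L[7]='a': occ=2, LF[7]=C('a')+2=15+2=17
L[8]='F': occ=0, LF[8]=C('F')+0=12+0=12
L[9]='C': occ=1, LF[9]=C('C')+1=5+1=6
L[10]='A': occ=0, LF[10]=C('A')+0=1+0=1
L[11]='A': occ=1, LF[11]=C('A')+1=1+1=2
L[12]='a': occ=3, LF[12]=C('a')+3=15+3=18
L[13]='$': occ=0, LF[13]=C('$')+0=0+0=0
L[14]='F': occ=1, LF[14]=C('F')+1=12+1=13
L[15]='b': occ=0, LF[15]=C('b')+0=19+0=19
L[16]='A': occ=2, LF[16]=C('A')+2=1+2=3
L[17]='F': occ=2, LF[17]=C('F')+2=12+2=14
L[18]='A': occ=3, LF[18]=C('A')+3=1+3=4
L[19]='D': occ=1, LF[19]=C('D')+1=8+1=9
L[20]='C': occ=2, LF[20]=C('C')+2=5+2=7
L[21]='D': occ=2, LF[21]=C('D')+2=8+2=10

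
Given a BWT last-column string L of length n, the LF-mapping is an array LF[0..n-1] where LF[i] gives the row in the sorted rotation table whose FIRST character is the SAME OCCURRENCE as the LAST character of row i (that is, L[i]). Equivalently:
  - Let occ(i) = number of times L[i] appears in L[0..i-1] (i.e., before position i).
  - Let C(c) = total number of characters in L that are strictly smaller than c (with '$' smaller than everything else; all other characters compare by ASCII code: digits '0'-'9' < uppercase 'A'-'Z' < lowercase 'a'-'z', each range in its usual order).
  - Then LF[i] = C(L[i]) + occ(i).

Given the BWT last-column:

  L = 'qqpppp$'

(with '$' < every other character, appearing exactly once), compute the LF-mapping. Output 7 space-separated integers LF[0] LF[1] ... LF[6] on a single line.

Char counts: '$':1, 'p':4, 'q':2
C (first-col start): C('$')=0, C('p')=1, C('q')=5
L[0]='q': occ=0, LF[0]=C('q')+0=5+0=5
L[1]='q': occ=1, LF[1]=C('q')+1=5+1=6
L[2]='p': occ=0, LF[2]=C('p')+0=1+0=1
L[3]='p': occ=1, LF[3]=C('p')+1=1+1=2
L[4]='p': occ=2, LF[4]=C('p')+2=1+2=3
L[5]='p': occ=3, LF[5]=C('p')+3=1+3=4
L[6]='$': occ=0, LF[6]=C('$')+0=0+0=0

Answer: 5 6 1 2 3 4 0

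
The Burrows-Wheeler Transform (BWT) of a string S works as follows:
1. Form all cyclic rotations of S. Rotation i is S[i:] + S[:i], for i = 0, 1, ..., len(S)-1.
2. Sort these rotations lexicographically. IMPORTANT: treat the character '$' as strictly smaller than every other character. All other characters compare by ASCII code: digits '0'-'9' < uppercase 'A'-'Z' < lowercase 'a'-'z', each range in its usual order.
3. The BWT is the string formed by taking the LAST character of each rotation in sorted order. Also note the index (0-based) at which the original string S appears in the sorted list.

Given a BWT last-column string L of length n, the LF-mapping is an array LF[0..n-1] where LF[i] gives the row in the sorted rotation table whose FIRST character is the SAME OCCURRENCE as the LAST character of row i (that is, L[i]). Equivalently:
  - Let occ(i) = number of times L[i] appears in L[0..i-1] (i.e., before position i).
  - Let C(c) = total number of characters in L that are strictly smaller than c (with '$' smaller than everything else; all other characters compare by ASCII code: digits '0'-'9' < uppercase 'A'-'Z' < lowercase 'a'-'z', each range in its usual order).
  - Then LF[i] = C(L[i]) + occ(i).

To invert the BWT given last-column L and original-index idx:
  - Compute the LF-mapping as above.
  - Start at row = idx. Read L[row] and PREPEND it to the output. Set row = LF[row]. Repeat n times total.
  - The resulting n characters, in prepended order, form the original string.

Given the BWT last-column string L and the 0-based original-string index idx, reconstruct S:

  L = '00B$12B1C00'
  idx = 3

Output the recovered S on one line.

Answer: 0B1210CB00$

Derivation:
LF mapping: 1 2 8 0 5 7 9 6 10 3 4
Walk LF starting at row 3, prepending L[row]:
  step 1: row=3, L[3]='$', prepend. Next row=LF[3]=0
  step 2: row=0, L[0]='0', prepend. Next row=LF[0]=1
  step 3: row=1, L[1]='0', prepend. Next row=LF[1]=2
  step 4: row=2, L[2]='B', prepend. Next row=LF[2]=8
  step 5: row=8, L[8]='C', prepend. Next row=LF[8]=10
  step 6: row=10, L[10]='0', prepend. Next row=LF[10]=4
  step 7: row=4, L[4]='1', prepend. Next row=LF[4]=5
  step 8: row=5, L[5]='2', prepend. Next row=LF[5]=7
  step 9: row=7, L[7]='1', prepend. Next row=LF[7]=6
  step 10: row=6, L[6]='B', prepend. Next row=LF[6]=9
  step 11: row=9, L[9]='0', prepend. Next row=LF[9]=3
Reversed output: 0B1210CB00$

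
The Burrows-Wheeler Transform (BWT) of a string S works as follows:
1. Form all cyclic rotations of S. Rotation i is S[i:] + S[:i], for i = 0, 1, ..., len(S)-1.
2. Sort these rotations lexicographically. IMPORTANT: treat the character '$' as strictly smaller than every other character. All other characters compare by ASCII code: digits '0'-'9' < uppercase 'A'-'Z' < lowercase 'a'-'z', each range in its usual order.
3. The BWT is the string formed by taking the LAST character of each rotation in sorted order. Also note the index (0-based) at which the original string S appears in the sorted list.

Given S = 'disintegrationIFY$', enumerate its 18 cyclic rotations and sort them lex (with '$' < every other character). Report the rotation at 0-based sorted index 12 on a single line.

All 18 rotations (rotation i = S[i:]+S[:i]):
  rot[0] = disintegrationIFY$
  rot[1] = isintegrationIFY$d
  rot[2] = sintegrationIFY$di
  rot[3] = integrationIFY$dis
  rot[4] = ntegrationIFY$disi
  rot[5] = tegrationIFY$disin
  rot[6] = egrationIFY$disint
  rot[7] = grationIFY$disinte
  rot[8] = rationIFY$disinteg
  rot[9] = ationIFY$disintegr
  rot[10] = tionIFY$disintegra
  rot[11] = ionIFY$disintegrat
  rot[12] = onIFY$disintegrati
  rot[13] = nIFY$disintegratio
  rot[14] = IFY$disintegration
  rot[15] = FY$disintegrationI
  rot[16] = Y$disintegrationIF
  rot[17] = $disintegrationIFY
Sorted (with $ < everything):
  sorted[0] = $disintegrationIFY
  sorted[1] = FY$disintegrationI
  sorted[2] = IFY$disintegration
  sorted[3] = Y$disintegrationIF
  sorted[4] = ationIFY$disintegr
  sorted[5] = disintegrationIFY$
  sorted[6] = egrationIFY$disint
  sorted[7] = grationIFY$disinte
  sorted[8] = integrationIFY$dis
  sorted[9] = ionIFY$disintegrat
  sorted[10] = isintegrationIFY$d
  sorted[11] = nIFY$disintegratio
  sorted[12] = ntegrationIFY$disi
  sorted[13] = onIFY$disintegrati
  sorted[14] = rationIFY$disinteg
  sorted[15] = sintegrationIFY$di
  sorted[16] = tegrationIFY$disin
  sorted[17] = tionIFY$disintegra
sorted[12] = ntegrationIFY$disi

Answer: ntegrationIFY$disi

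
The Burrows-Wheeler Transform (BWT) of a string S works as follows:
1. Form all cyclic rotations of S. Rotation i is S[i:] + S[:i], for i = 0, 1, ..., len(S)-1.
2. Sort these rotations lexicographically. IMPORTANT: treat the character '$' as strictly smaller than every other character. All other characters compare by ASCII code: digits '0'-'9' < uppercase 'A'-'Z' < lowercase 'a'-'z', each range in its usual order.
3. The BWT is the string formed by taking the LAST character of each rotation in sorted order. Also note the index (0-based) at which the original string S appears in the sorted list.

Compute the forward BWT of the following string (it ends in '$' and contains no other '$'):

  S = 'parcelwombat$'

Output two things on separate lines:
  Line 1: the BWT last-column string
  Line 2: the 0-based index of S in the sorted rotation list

Answer: tpbmrceow$aal
9

Derivation:
All 13 rotations (rotation i = S[i:]+S[:i]):
  rot[0] = parcelwombat$
  rot[1] = arcelwombat$p
  rot[2] = rcelwombat$pa
  rot[3] = celwombat$par
  rot[4] = elwombat$parc
  rot[5] = lwombat$parce
  rot[6] = wombat$parcel
  rot[7] = ombat$parcelw
  rot[8] = mbat$parcelwo
  rot[9] = bat$parcelwom
  rot[10] = at$parcelwomb
  rot[11] = t$parcelwomba
  rot[12] = $parcelwombat
Sorted (with $ < everything):
  sorted[0] = $parcelwombat  (last char: 't')
  sorted[1] = arcelwombat$p  (last char: 'p')
  sorted[2] = at$parcelwomb  (last char: 'b')
  sorted[3] = bat$parcelwom  (last char: 'm')
  sorted[4] = celwombat$par  (last char: 'r')
  sorted[5] = elwombat$parc  (last char: 'c')
  sorted[6] = lwombat$parce  (last char: 'e')
  sorted[7] = mbat$parcelwo  (last char: 'o')
  sorted[8] = ombat$parcelw  (last char: 'w')
  sorted[9] = parcelwombat$  (last char: '$')
  sorted[10] = rcelwombat$pa  (last char: 'a')
  sorted[11] = t$parcelwomba  (last char: 'a')
  sorted[12] = wombat$parcel  (last char: 'l')
Last column: tpbmrceow$aal
Original string S is at sorted index 9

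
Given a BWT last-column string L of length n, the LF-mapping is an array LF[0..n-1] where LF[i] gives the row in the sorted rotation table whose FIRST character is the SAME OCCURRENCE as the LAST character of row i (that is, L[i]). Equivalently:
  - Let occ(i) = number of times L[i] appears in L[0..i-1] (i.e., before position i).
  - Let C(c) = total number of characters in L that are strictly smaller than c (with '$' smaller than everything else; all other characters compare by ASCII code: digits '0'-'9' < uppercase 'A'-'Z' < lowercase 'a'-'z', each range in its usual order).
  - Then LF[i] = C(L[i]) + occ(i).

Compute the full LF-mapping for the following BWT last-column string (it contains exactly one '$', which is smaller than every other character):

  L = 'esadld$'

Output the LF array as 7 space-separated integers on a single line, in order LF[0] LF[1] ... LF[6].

Answer: 4 6 1 2 5 3 0

Derivation:
Char counts: '$':1, 'a':1, 'd':2, 'e':1, 'l':1, 's':1
C (first-col start): C('$')=0, C('a')=1, C('d')=2, C('e')=4, C('l')=5, C('s')=6
L[0]='e': occ=0, LF[0]=C('e')+0=4+0=4
L[1]='s': occ=0, LF[1]=C('s')+0=6+0=6
L[2]='a': occ=0, LF[2]=C('a')+0=1+0=1
L[3]='d': occ=0, LF[3]=C('d')+0=2+0=2
L[4]='l': occ=0, LF[4]=C('l')+0=5+0=5
L[5]='d': occ=1, LF[5]=C('d')+1=2+1=3
L[6]='$': occ=0, LF[6]=C('$')+0=0+0=0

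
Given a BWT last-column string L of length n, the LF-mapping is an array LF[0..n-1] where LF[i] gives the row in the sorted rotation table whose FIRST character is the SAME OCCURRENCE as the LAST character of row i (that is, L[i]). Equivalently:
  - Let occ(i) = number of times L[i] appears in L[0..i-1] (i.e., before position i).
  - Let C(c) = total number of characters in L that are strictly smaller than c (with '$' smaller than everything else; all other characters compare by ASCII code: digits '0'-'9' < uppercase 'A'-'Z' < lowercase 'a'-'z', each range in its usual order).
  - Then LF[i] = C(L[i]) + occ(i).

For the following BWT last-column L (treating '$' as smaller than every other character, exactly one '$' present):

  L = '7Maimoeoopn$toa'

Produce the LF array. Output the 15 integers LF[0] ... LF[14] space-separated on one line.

Char counts: '$':1, '7':1, 'M':1, 'a':2, 'e':1, 'i':1, 'm':1, 'n':1, 'o':4, 'p':1, 't':1
C (first-col start): C('$')=0, C('7')=1, C('M')=2, C('a')=3, C('e')=5, C('i')=6, C('m')=7, C('n')=8, C('o')=9, C('p')=13, C('t')=14
L[0]='7': occ=0, LF[0]=C('7')+0=1+0=1
L[1]='M': occ=0, LF[1]=C('M')+0=2+0=2
L[2]='a': occ=0, LF[2]=C('a')+0=3+0=3
L[3]='i': occ=0, LF[3]=C('i')+0=6+0=6
L[4]='m': occ=0, LF[4]=C('m')+0=7+0=7
L[5]='o': occ=0, LF[5]=C('o')+0=9+0=9
L[6]='e': occ=0, LF[6]=C('e')+0=5+0=5
L[7]='o': occ=1, LF[7]=C('o')+1=9+1=10
L[8]='o': occ=2, LF[8]=C('o')+2=9+2=11
L[9]='p': occ=0, LF[9]=C('p')+0=13+0=13
L[10]='n': occ=0, LF[10]=C('n')+0=8+0=8
L[11]='$': occ=0, LF[11]=C('$')+0=0+0=0
L[12]='t': occ=0, LF[12]=C('t')+0=14+0=14
L[13]='o': occ=3, LF[13]=C('o')+3=9+3=12
L[14]='a': occ=1, LF[14]=C('a')+1=3+1=4

Answer: 1 2 3 6 7 9 5 10 11 13 8 0 14 12 4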